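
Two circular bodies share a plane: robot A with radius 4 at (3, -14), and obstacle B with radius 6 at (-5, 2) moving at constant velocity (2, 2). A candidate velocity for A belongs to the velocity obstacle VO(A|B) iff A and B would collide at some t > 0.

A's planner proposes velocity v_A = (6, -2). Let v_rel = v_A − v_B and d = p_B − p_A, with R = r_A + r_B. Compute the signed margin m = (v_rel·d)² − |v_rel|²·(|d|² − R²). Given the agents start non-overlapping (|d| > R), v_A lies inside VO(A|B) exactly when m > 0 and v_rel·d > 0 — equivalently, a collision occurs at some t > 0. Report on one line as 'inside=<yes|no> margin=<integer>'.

d = (-8, 16),  |d|² = 320;  R = 4+6 = 10,  c = 320−10² = 220
v_rel = (4, -4),  |v_rel|² = 32;  v_rel·d = (4)·(-8) + (-4)·(16) = -96
32·t² + 192·t + 220 = 0  ⇒  m = (-96)² − 32·220 = 2176
m = 2176 > 0,  v_rel·d = -96 < 0  ⇒  outside

inside=no margin=2176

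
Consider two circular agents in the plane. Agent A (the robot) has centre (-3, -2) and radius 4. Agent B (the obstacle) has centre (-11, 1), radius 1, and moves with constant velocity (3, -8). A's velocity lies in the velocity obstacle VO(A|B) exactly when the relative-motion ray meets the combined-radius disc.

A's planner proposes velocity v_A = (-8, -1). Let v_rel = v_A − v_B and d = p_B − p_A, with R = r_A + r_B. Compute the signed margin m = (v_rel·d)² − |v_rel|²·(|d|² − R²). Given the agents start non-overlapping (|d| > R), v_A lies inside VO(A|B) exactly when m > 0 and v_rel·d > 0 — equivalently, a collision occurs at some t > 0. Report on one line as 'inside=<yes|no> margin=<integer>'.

d = (-8, 3),  |d|² = 73;  R = 4+1 = 5,  c = 73−5² = 48
v_rel = (-11, 7),  |v_rel|² = 170;  v_rel·d = (-11)·(-8) + (7)·(3) = 109
170·t² − 218·t + 48 = 0  ⇒  m = 109² − 170·48 = 3721
m = 3721 > 0,  v_rel·d = 109 > 0  ⇒  inside

inside=yes margin=3721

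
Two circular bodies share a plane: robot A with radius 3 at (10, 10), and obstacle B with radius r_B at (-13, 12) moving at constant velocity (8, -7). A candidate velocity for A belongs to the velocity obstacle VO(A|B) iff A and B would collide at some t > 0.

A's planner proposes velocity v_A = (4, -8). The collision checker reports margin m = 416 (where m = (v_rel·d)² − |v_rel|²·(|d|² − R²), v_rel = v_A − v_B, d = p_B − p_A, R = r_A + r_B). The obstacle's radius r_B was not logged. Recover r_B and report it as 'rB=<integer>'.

m = 416
d = (-23, 2);  v_rel = (-4, -1),  |v_rel|² = 17
v_rel×d = (-4)·(2) − (-1)·(-23) = -31
since m = R²·17 − (-31)²:  R² = (961 + 416) / 17 = 81
R = √81 = 9  ⇒  r_B = 9 − 3 = 6

rB=6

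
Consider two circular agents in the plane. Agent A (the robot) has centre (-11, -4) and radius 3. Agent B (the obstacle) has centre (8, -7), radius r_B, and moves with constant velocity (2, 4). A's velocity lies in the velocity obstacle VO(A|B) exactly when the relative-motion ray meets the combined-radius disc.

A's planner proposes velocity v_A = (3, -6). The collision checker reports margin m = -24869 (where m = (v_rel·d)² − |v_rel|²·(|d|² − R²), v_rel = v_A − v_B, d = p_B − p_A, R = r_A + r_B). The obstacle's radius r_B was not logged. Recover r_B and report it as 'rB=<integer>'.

m = -24869
d = (19, -3);  v_rel = (1, -10),  |v_rel|² = 101
v_rel×d = (1)·(-3) − (-10)·(19) = 187
since m = R²·101 − 187²:  R² = (34969 + -24869) / 101 = 100
R = √100 = 10  ⇒  r_B = 10 − 3 = 7

rB=7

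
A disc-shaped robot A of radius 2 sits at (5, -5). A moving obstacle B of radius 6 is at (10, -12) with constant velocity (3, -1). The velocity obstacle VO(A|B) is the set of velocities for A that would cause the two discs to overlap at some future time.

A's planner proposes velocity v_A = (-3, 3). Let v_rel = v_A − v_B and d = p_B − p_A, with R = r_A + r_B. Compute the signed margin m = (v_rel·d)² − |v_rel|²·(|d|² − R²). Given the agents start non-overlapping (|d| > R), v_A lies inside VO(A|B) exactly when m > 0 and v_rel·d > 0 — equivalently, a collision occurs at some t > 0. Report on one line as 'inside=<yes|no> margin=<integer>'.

d = (5, -7),  |d|² = 74;  R = 2+6 = 8,  c = 74−8² = 10
v_rel = (-6, 4),  |v_rel|² = 52;  v_rel·d = (-6)·(5) + (4)·(-7) = -58
52·t² + 116·t + 10 = 0  ⇒  m = (-58)² − 52·10 = 2844
m = 2844 > 0,  v_rel·d = -58 < 0  ⇒  outside

inside=no margin=2844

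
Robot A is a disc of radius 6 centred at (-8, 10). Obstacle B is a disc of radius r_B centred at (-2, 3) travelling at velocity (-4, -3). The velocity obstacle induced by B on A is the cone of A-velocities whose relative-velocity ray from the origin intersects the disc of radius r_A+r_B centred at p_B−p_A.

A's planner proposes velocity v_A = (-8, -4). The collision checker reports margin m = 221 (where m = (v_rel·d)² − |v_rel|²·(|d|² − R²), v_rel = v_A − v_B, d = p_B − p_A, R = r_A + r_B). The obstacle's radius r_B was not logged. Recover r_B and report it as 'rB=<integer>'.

m = 221
d = (6, -7);  v_rel = (-4, -1),  |v_rel|² = 17
v_rel×d = (-4)·(-7) − (-1)·(6) = 34
since m = R²·17 − 34²:  R² = (1156 + 221) / 17 = 81
R = √81 = 9  ⇒  r_B = 9 − 6 = 3

rB=3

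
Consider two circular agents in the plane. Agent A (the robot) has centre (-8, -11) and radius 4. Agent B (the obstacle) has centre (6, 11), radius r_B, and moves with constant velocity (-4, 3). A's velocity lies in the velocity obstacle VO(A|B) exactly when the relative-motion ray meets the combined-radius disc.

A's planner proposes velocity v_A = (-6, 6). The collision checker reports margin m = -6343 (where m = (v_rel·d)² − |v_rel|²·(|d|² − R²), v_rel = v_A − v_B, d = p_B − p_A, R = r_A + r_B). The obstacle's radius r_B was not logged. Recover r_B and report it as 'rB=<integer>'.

m = -6343
d = (14, 22);  v_rel = (-2, 3),  |v_rel|² = 13
v_rel×d = (-2)·(22) − (3)·(14) = -86
since m = R²·13 − (-86)²:  R² = (7396 + -6343) / 13 = 81
R = √81 = 9  ⇒  r_B = 9 − 4 = 5

rB=5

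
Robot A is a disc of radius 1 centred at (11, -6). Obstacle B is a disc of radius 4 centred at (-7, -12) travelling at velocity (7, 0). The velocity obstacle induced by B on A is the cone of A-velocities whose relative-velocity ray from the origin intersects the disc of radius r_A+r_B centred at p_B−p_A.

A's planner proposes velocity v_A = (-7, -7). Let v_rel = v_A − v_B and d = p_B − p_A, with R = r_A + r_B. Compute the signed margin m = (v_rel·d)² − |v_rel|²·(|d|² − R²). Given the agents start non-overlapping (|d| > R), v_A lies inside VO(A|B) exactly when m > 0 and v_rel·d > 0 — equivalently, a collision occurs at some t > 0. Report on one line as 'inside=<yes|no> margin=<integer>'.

d = (-18, -6),  |d|² = 360;  R = 1+4 = 5,  c = 360−5² = 335
v_rel = (-14, -7),  |v_rel|² = 245;  v_rel·d = (-14)·(-18) + (-7)·(-6) = 294
245·t² − 588·t + 335 = 0  ⇒  m = 294² − 245·335 = 4361
m = 4361 > 0,  v_rel·d = 294 > 0  ⇒  inside

inside=yes margin=4361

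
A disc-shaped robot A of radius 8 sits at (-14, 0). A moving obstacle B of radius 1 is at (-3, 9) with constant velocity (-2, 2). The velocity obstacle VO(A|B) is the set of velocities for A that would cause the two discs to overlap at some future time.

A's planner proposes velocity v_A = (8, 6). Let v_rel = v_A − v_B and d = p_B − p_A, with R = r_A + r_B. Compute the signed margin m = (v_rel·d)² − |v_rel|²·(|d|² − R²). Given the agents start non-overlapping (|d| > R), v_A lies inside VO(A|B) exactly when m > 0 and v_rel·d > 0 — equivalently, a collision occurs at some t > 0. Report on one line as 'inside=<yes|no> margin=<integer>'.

d = (11, 9),  |d|² = 202;  R = 8+1 = 9,  c = 202−9² = 121
v_rel = (10, 4),  |v_rel|² = 116;  v_rel·d = (10)·(11) + (4)·(9) = 146
116·t² − 292·t + 121 = 0  ⇒  m = 146² − 116·121 = 7280
m = 7280 > 0,  v_rel·d = 146 > 0  ⇒  inside

inside=yes margin=7280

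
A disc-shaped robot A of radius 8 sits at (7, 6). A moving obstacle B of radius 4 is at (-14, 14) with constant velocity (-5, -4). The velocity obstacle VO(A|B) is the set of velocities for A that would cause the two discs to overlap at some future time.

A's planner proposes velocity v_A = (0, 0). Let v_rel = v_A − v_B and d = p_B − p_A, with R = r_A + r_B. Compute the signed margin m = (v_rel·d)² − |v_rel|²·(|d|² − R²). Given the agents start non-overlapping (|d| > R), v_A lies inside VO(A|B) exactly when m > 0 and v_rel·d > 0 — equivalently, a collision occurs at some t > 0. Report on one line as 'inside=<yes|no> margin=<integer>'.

d = (-21, 8),  |d|² = 505;  R = 8+4 = 12,  c = 505−12² = 361
v_rel = (5, 4),  |v_rel|² = 41;  v_rel·d = (5)·(-21) + (4)·(8) = -73
41·t² + 146·t + 361 = 0  ⇒  m = (-73)² − 41·361 = -9472
m = -9472 < 0,  v_rel·d = -73 < 0  ⇒  outside

inside=no margin=-9472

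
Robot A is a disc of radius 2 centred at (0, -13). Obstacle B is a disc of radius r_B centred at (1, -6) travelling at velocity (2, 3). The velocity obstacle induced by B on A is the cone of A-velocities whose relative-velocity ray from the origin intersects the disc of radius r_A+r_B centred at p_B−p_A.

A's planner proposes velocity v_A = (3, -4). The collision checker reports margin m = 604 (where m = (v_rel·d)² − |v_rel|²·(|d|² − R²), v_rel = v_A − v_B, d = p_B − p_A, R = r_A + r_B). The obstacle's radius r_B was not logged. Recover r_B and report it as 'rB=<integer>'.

m = 604
d = (1, 7);  v_rel = (1, -7),  |v_rel|² = 50
v_rel×d = (1)·(7) − (-7)·(1) = 14
since m = R²·50 − 14²:  R² = (196 + 604) / 50 = 16
R = √16 = 4  ⇒  r_B = 4 − 2 = 2

rB=2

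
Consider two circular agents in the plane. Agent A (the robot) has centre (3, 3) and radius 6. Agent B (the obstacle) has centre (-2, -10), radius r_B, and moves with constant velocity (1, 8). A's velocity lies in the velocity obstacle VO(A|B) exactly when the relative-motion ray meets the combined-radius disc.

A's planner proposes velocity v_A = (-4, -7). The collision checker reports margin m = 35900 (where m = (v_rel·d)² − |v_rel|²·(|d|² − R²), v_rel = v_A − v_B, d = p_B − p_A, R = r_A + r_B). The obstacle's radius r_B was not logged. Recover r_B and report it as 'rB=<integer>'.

m = 35900
d = (-5, -13);  v_rel = (-5, -15),  |v_rel|² = 250
v_rel×d = (-5)·(-13) − (-15)·(-5) = -10
since m = R²·250 − (-10)²:  R² = (100 + 35900) / 250 = 144
R = √144 = 12  ⇒  r_B = 12 − 6 = 6

rB=6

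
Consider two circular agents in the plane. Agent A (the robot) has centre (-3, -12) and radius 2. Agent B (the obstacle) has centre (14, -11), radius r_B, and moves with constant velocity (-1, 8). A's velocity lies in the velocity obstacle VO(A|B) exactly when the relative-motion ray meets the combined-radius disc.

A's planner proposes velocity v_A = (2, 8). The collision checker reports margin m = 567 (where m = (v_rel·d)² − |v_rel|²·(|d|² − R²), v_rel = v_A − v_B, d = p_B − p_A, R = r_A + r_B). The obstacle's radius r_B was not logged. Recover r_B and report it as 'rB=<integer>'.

m = 567
d = (17, 1);  v_rel = (3, 0),  |v_rel|² = 9
v_rel×d = (3)·(1) − (0)·(17) = 3
since m = R²·9 − 3²:  R² = (9 + 567) / 9 = 64
R = √64 = 8  ⇒  r_B = 8 − 2 = 6

rB=6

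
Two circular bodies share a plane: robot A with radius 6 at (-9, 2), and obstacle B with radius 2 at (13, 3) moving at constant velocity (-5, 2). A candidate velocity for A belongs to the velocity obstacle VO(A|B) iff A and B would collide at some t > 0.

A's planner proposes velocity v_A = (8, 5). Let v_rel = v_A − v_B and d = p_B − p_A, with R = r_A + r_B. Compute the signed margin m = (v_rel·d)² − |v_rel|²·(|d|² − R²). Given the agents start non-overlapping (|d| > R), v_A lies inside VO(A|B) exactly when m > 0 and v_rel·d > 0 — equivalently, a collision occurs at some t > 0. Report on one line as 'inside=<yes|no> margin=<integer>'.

d = (22, 1),  |d|² = 485;  R = 6+2 = 8,  c = 485−8² = 421
v_rel = (13, 3),  |v_rel|² = 178;  v_rel·d = (13)·(22) + (3)·(1) = 289
178·t² − 578·t + 421 = 0  ⇒  m = 289² − 178·421 = 8583
m = 8583 > 0,  v_rel·d = 289 > 0  ⇒  inside

inside=yes margin=8583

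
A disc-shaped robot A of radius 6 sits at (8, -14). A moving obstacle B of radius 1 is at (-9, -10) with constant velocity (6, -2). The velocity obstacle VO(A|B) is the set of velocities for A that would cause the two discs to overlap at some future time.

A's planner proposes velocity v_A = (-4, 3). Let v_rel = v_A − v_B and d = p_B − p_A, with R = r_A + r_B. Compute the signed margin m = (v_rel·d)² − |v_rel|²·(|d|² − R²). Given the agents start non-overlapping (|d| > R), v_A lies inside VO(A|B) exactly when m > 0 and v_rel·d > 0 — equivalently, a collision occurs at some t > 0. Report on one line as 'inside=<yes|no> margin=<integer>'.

d = (-17, 4),  |d|² = 305;  R = 6+1 = 7,  c = 305−7² = 256
v_rel = (-10, 5),  |v_rel|² = 125;  v_rel·d = (-10)·(-17) + (5)·(4) = 190
125·t² − 380·t + 256 = 0  ⇒  m = 190² − 125·256 = 4100
m = 4100 > 0,  v_rel·d = 190 > 0  ⇒  inside

inside=yes margin=4100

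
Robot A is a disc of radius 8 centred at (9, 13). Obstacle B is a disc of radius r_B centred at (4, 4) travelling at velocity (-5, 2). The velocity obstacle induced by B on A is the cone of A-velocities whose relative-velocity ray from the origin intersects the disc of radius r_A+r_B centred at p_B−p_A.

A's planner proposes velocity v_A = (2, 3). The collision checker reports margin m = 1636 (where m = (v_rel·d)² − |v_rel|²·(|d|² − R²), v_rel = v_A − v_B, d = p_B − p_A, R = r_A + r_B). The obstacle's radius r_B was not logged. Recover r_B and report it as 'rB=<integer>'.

m = 1636
d = (-5, -9);  v_rel = (7, 1),  |v_rel|² = 50
v_rel×d = (7)·(-9) − (1)·(-5) = -58
since m = R²·50 − (-58)²:  R² = (3364 + 1636) / 50 = 100
R = √100 = 10  ⇒  r_B = 10 − 8 = 2

rB=2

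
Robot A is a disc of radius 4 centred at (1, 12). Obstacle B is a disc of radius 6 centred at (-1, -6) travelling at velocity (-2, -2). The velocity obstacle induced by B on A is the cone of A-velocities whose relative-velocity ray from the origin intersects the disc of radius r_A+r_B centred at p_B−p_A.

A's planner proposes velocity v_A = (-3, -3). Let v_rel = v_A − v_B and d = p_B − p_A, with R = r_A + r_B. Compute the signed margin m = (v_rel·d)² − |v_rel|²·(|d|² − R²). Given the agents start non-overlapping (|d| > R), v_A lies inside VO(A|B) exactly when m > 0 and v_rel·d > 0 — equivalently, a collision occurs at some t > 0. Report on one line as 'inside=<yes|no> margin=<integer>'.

d = (-2, -18),  |d|² = 328;  R = 4+6 = 10,  c = 328−10² = 228
v_rel = (-1, -1),  |v_rel|² = 2;  v_rel·d = (-1)·(-2) + (-1)·(-18) = 20
2·t² − 40·t + 228 = 0  ⇒  m = 20² − 2·228 = -56
m = -56 < 0,  v_rel·d = 20 > 0  ⇒  outside

inside=no margin=-56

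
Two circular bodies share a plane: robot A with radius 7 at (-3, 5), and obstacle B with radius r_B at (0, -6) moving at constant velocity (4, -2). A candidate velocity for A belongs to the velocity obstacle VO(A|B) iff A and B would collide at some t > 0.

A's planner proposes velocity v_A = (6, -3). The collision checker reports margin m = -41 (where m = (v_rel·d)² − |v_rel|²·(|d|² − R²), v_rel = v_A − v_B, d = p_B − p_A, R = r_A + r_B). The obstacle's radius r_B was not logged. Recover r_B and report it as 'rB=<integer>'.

m = -41
d = (3, -11);  v_rel = (2, -1),  |v_rel|² = 5
v_rel×d = (2)·(-11) − (-1)·(3) = -19
since m = R²·5 − (-19)²:  R² = (361 + -41) / 5 = 64
R = √64 = 8  ⇒  r_B = 8 − 7 = 1

rB=1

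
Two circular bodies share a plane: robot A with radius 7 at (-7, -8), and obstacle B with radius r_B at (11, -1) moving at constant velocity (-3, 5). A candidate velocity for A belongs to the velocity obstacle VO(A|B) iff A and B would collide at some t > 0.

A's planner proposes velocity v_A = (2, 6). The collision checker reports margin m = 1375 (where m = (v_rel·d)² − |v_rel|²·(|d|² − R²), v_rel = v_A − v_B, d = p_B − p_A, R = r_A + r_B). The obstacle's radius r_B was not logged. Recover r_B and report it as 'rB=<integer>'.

m = 1375
d = (18, 7);  v_rel = (5, 1),  |v_rel|² = 26
v_rel×d = (5)·(7) − (1)·(18) = 17
since m = R²·26 − 17²:  R² = (289 + 1375) / 26 = 64
R = √64 = 8  ⇒  r_B = 8 − 7 = 1

rB=1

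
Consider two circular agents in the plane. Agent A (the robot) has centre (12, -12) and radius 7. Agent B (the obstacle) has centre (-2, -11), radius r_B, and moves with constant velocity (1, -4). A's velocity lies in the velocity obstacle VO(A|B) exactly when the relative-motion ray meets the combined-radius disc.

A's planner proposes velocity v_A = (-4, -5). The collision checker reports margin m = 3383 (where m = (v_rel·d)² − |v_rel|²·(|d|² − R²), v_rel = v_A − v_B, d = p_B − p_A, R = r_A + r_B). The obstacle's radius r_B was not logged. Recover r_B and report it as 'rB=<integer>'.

m = 3383
d = (-14, 1);  v_rel = (-5, -1),  |v_rel|² = 26
v_rel×d = (-5)·(1) − (-1)·(-14) = -19
since m = R²·26 − (-19)²:  R² = (361 + 3383) / 26 = 144
R = √144 = 12  ⇒  r_B = 12 − 7 = 5

rB=5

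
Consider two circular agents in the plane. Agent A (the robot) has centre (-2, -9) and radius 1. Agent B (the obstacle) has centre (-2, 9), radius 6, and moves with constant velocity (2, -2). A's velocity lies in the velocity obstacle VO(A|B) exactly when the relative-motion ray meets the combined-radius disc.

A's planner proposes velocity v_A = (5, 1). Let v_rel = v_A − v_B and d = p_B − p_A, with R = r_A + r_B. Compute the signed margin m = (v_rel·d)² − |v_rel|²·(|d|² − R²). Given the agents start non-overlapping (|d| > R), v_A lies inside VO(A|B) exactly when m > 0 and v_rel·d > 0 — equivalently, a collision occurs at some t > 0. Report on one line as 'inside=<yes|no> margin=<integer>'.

d = (0, 18),  |d|² = 324;  R = 1+6 = 7,  c = 324−7² = 275
v_rel = (3, 3),  |v_rel|² = 18;  v_rel·d = (3)·(0) + (3)·(18) = 54
18·t² − 108·t + 275 = 0  ⇒  m = 54² − 18·275 = -2034
m = -2034 < 0,  v_rel·d = 54 > 0  ⇒  outside

inside=no margin=-2034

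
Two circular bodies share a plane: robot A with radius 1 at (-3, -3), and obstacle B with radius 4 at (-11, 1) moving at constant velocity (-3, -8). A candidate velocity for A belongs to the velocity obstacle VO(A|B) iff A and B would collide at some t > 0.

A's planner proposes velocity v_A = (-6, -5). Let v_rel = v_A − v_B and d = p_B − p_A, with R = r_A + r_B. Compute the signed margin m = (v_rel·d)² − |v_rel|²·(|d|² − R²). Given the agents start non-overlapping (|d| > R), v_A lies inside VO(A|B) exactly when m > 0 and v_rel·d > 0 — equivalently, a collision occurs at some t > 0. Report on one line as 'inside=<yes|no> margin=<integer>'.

d = (-8, 4),  |d|² = 80;  R = 1+4 = 5,  c = 80−5² = 55
v_rel = (-3, 3),  |v_rel|² = 18;  v_rel·d = (-3)·(-8) + (3)·(4) = 36
18·t² − 72·t + 55 = 0  ⇒  m = 36² − 18·55 = 306
m = 306 > 0,  v_rel·d = 36 > 0  ⇒  inside

inside=yes margin=306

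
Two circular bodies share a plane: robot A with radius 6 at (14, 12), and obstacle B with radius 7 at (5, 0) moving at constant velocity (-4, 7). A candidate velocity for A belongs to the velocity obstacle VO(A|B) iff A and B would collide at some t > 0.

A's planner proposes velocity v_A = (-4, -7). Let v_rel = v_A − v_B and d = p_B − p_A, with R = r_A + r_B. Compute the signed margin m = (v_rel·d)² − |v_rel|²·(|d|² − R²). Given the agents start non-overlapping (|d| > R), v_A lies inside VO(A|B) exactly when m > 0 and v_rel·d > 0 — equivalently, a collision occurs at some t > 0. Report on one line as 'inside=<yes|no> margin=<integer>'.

d = (-9, -12),  |d|² = 225;  R = 6+7 = 13,  c = 225−13² = 56
v_rel = (0, -14),  |v_rel|² = 196;  v_rel·d = (0)·(-9) + (-14)·(-12) = 168
196·t² − 336·t + 56 = 0  ⇒  m = 168² − 196·56 = 17248
m = 17248 > 0,  v_rel·d = 168 > 0  ⇒  inside

inside=yes margin=17248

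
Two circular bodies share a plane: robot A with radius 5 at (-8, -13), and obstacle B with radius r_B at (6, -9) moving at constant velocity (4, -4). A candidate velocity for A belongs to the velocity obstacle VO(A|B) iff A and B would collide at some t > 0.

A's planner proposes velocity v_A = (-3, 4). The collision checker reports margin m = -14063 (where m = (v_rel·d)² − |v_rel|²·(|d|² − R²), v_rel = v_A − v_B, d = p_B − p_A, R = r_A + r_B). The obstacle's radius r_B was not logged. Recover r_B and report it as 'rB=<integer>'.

m = -14063
d = (14, 4);  v_rel = (-7, 8),  |v_rel|² = 113
v_rel×d = (-7)·(4) − (8)·(14) = -140
since m = R²·113 − (-140)²:  R² = (19600 + -14063) / 113 = 49
R = √49 = 7  ⇒  r_B = 7 − 5 = 2

rB=2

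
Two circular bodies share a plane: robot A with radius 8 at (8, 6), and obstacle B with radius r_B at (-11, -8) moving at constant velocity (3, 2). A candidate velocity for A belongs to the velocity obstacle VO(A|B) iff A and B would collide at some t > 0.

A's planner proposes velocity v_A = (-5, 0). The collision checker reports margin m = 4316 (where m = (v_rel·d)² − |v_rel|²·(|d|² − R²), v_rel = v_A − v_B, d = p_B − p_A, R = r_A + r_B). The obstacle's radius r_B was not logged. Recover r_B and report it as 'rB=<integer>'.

m = 4316
d = (-19, -14);  v_rel = (-8, -2),  |v_rel|² = 68
v_rel×d = (-8)·(-14) − (-2)·(-19) = 74
since m = R²·68 − 74²:  R² = (5476 + 4316) / 68 = 144
R = √144 = 12  ⇒  r_B = 12 − 8 = 4

rB=4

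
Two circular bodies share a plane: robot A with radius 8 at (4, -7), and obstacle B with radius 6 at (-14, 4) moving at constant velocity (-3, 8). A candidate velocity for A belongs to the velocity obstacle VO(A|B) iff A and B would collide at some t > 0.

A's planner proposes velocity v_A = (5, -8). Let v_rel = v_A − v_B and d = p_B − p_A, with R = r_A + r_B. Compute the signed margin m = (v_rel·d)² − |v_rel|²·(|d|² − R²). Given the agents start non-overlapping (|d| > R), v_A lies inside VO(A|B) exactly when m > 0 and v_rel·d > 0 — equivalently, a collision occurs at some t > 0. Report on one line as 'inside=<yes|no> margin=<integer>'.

d = (-18, 11),  |d|² = 445;  R = 8+6 = 14,  c = 445−14² = 249
v_rel = (8, -16),  |v_rel|² = 320;  v_rel·d = (8)·(-18) + (-16)·(11) = -320
320·t² + 640·t + 249 = 0  ⇒  m = (-320)² − 320·249 = 22720
m = 22720 > 0,  v_rel·d = -320 < 0  ⇒  outside

inside=no margin=22720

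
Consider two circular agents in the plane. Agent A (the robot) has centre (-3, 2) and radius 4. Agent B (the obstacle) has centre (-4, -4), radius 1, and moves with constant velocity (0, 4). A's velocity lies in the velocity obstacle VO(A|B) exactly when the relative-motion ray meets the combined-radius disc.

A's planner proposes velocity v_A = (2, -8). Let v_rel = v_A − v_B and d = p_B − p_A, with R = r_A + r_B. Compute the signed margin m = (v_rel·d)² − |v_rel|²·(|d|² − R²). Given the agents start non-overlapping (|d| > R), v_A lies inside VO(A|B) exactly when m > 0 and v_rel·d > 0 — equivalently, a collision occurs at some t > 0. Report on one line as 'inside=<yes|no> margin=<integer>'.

d = (-1, -6),  |d|² = 37;  R = 4+1 = 5,  c = 37−5² = 12
v_rel = (2, -12),  |v_rel|² = 148;  v_rel·d = (2)·(-1) + (-12)·(-6) = 70
148·t² − 140·t + 12 = 0  ⇒  m = 70² − 148·12 = 3124
m = 3124 > 0,  v_rel·d = 70 > 0  ⇒  inside

inside=yes margin=3124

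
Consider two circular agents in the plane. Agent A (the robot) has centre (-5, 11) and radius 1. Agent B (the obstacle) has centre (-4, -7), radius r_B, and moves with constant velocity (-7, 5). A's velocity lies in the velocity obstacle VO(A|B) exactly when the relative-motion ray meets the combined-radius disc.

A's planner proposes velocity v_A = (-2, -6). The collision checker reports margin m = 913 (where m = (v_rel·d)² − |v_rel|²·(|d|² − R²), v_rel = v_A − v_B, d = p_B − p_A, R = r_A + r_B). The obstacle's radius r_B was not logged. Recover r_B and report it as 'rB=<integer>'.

m = 913
d = (1, -18);  v_rel = (5, -11),  |v_rel|² = 146
v_rel×d = (5)·(-18) − (-11)·(1) = -79
since m = R²·146 − (-79)²:  R² = (6241 + 913) / 146 = 49
R = √49 = 7  ⇒  r_B = 7 − 1 = 6

rB=6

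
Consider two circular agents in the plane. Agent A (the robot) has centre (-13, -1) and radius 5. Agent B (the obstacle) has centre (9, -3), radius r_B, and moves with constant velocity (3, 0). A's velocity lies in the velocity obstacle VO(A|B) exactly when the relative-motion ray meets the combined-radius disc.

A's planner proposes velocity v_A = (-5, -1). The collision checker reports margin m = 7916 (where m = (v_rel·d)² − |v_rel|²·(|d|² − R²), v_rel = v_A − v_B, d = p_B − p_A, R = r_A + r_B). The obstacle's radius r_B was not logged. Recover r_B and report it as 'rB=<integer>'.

m = 7916
d = (22, -2);  v_rel = (-8, -1),  |v_rel|² = 65
v_rel×d = (-8)·(-2) − (-1)·(22) = 38
since m = R²·65 − 38²:  R² = (1444 + 7916) / 65 = 144
R = √144 = 12  ⇒  r_B = 12 − 5 = 7

rB=7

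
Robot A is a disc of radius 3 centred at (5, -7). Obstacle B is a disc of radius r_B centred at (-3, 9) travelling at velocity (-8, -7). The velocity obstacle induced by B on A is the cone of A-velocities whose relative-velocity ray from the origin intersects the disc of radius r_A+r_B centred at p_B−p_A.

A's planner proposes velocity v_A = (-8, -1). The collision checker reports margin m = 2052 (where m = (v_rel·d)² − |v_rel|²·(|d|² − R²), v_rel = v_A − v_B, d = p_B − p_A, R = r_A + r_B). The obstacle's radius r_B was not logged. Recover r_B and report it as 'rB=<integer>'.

m = 2052
d = (-8, 16);  v_rel = (0, 6),  |v_rel|² = 36
v_rel×d = (0)·(16) − (6)·(-8) = 48
since m = R²·36 − 48²:  R² = (2304 + 2052) / 36 = 121
R = √121 = 11  ⇒  r_B = 11 − 3 = 8

rB=8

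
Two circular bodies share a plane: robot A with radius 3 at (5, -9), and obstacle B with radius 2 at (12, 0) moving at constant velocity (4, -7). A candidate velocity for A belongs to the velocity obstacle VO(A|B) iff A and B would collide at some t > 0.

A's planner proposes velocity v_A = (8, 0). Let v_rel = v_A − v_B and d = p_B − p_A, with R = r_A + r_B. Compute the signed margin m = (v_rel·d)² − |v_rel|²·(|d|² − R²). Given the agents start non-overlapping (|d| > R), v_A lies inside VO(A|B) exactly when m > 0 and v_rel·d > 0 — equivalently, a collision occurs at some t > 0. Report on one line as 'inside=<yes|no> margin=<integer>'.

d = (7, 9),  |d|² = 130;  R = 3+2 = 5,  c = 130−5² = 105
v_rel = (4, 7),  |v_rel|² = 65;  v_rel·d = (4)·(7) + (7)·(9) = 91
65·t² − 182·t + 105 = 0  ⇒  m = 91² − 65·105 = 1456
m = 1456 > 0,  v_rel·d = 91 > 0  ⇒  inside

inside=yes margin=1456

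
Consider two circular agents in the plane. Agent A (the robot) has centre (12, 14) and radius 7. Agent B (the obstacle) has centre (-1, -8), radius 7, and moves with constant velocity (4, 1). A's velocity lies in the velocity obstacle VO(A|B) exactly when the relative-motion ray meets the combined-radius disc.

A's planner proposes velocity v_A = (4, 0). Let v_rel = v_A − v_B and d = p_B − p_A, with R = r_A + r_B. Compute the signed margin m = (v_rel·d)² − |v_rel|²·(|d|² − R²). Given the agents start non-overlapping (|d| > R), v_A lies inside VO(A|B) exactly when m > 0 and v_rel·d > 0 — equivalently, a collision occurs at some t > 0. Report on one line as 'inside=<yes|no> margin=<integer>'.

d = (-13, -22),  |d|² = 653;  R = 7+7 = 14,  c = 653−14² = 457
v_rel = (0, -1),  |v_rel|² = 1;  v_rel·d = (0)·(-13) + (-1)·(-22) = 22
1·t² − 44·t + 457 = 0  ⇒  m = 22² − 1·457 = 27
m = 27 > 0,  v_rel·d = 22 > 0  ⇒  inside

inside=yes margin=27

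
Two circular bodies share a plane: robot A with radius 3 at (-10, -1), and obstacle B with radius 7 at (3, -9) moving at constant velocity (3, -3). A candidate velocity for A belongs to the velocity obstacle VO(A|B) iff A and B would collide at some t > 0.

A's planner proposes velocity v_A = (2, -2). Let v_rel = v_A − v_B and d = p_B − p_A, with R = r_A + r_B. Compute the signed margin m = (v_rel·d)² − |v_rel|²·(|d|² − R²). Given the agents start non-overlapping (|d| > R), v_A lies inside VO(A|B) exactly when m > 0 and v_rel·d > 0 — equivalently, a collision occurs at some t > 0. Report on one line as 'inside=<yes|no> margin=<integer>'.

d = (13, -8),  |d|² = 233;  R = 3+7 = 10,  c = 233−10² = 133
v_rel = (-1, 1),  |v_rel|² = 2;  v_rel·d = (-1)·(13) + (1)·(-8) = -21
2·t² + 42·t + 133 = 0  ⇒  m = (-21)² − 2·133 = 175
m = 175 > 0,  v_rel·d = -21 < 0  ⇒  outside

inside=no margin=175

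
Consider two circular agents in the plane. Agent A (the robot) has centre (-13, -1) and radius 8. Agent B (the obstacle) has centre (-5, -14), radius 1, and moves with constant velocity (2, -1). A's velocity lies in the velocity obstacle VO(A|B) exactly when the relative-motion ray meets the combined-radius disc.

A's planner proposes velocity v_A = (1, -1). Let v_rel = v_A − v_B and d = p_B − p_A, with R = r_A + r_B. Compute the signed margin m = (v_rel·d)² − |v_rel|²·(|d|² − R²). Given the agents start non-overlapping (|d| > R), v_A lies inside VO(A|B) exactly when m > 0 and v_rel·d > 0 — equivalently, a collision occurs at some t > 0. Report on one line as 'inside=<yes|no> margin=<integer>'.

d = (8, -13),  |d|² = 233;  R = 8+1 = 9,  c = 233−9² = 152
v_rel = (-1, 0),  |v_rel|² = 1;  v_rel·d = (-1)·(8) + (0)·(-13) = -8
1·t² + 16·t + 152 = 0  ⇒  m = (-8)² − 1·152 = -88
m = -88 < 0,  v_rel·d = -8 < 0  ⇒  outside

inside=no margin=-88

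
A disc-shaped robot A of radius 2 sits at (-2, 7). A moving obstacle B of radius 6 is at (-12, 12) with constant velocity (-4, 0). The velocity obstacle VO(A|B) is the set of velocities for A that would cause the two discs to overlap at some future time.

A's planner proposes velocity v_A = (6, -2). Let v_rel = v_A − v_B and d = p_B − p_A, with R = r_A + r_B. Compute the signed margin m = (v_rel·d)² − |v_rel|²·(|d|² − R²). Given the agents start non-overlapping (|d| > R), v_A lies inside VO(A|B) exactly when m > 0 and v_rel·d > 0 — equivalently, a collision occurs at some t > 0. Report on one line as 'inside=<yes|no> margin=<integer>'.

d = (-10, 5),  |d|² = 125;  R = 2+6 = 8,  c = 125−8² = 61
v_rel = (10, -2),  |v_rel|² = 104;  v_rel·d = (10)·(-10) + (-2)·(5) = -110
104·t² + 220·t + 61 = 0  ⇒  m = (-110)² − 104·61 = 5756
m = 5756 > 0,  v_rel·d = -110 < 0  ⇒  outside

inside=no margin=5756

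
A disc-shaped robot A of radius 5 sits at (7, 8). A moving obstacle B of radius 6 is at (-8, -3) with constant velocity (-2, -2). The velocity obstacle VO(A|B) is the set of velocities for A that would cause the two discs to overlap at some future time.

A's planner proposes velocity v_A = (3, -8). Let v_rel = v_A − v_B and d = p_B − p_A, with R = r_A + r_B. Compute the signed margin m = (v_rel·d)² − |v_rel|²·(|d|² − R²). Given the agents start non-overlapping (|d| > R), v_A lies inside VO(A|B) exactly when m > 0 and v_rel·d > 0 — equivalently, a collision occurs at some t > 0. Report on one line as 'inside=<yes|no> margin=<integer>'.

d = (-15, -11),  |d|² = 346;  R = 5+6 = 11,  c = 346−11² = 225
v_rel = (5, -6),  |v_rel|² = 61;  v_rel·d = (5)·(-15) + (-6)·(-11) = -9
61·t² + 18·t + 225 = 0  ⇒  m = (-9)² − 61·225 = -13644
m = -13644 < 0,  v_rel·d = -9 < 0  ⇒  outside

inside=no margin=-13644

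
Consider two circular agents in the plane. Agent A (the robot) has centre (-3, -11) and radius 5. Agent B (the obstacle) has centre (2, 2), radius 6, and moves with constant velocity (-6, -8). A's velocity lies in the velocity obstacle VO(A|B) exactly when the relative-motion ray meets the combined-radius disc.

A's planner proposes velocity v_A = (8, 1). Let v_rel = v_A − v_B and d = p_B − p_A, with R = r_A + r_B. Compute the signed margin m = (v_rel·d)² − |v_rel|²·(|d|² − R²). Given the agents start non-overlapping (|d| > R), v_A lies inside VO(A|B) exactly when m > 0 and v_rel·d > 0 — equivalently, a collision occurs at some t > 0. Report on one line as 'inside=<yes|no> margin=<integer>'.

d = (5, 13),  |d|² = 194;  R = 5+6 = 11,  c = 194−11² = 73
v_rel = (14, 9),  |v_rel|² = 277;  v_rel·d = (14)·(5) + (9)·(13) = 187
277·t² − 374·t + 73 = 0  ⇒  m = 187² − 277·73 = 14748
m = 14748 > 0,  v_rel·d = 187 > 0  ⇒  inside

inside=yes margin=14748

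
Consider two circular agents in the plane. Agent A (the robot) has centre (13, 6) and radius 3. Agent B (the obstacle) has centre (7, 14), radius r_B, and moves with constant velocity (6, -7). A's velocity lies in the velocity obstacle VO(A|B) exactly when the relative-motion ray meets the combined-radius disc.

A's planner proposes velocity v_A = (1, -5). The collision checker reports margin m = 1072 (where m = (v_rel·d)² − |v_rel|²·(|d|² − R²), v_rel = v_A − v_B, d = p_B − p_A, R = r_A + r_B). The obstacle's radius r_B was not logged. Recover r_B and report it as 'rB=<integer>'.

m = 1072
d = (-6, 8);  v_rel = (-5, 2),  |v_rel|² = 29
v_rel×d = (-5)·(8) − (2)·(-6) = -28
since m = R²·29 − (-28)²:  R² = (784 + 1072) / 29 = 64
R = √64 = 8  ⇒  r_B = 8 − 3 = 5

rB=5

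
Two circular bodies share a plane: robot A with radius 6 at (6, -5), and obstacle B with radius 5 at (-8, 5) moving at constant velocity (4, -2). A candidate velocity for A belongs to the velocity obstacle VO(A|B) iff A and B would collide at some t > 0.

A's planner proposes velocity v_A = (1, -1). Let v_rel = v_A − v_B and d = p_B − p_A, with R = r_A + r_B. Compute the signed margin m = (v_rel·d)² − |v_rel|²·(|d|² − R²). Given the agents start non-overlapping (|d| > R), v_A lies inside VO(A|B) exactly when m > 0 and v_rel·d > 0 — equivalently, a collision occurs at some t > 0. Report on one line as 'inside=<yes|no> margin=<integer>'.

d = (-14, 10),  |d|² = 296;  R = 6+5 = 11,  c = 296−11² = 175
v_rel = (-3, 1),  |v_rel|² = 10;  v_rel·d = (-3)·(-14) + (1)·(10) = 52
10·t² − 104·t + 175 = 0  ⇒  m = 52² − 10·175 = 954
m = 954 > 0,  v_rel·d = 52 > 0  ⇒  inside

inside=yes margin=954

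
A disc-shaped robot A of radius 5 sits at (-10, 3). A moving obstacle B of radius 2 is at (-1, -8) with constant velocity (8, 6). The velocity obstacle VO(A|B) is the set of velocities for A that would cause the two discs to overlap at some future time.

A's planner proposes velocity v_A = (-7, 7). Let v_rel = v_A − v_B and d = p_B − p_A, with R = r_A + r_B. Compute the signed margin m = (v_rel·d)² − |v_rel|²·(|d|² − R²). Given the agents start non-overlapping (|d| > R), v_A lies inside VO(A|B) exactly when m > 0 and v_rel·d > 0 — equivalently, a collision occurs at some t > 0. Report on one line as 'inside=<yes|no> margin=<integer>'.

d = (9, -11),  |d|² = 202;  R = 5+2 = 7,  c = 202−7² = 153
v_rel = (-15, 1),  |v_rel|² = 226;  v_rel·d = (-15)·(9) + (1)·(-11) = -146
226·t² + 292·t + 153 = 0  ⇒  m = (-146)² − 226·153 = -13262
m = -13262 < 0,  v_rel·d = -146 < 0  ⇒  outside

inside=no margin=-13262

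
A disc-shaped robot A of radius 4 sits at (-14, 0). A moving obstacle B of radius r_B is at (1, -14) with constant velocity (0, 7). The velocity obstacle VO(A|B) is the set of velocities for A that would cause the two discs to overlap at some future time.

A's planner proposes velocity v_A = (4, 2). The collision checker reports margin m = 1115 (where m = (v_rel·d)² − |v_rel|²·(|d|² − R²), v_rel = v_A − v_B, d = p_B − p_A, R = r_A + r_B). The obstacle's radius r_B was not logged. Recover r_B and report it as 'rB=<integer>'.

m = 1115
d = (15, -14);  v_rel = (4, -5),  |v_rel|² = 41
v_rel×d = (4)·(-14) − (-5)·(15) = 19
since m = R²·41 − 19²:  R² = (361 + 1115) / 41 = 36
R = √36 = 6  ⇒  r_B = 6 − 4 = 2

rB=2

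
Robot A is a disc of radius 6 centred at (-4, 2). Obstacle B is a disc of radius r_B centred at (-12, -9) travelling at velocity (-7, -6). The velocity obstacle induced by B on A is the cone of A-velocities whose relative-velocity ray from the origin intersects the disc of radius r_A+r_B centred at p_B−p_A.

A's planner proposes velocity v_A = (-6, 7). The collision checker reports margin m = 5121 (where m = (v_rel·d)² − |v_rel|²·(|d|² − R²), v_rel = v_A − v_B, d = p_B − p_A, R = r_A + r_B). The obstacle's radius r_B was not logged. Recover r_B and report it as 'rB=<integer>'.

m = 5121
d = (-8, -11);  v_rel = (1, 13),  |v_rel|² = 170
v_rel×d = (1)·(-11) − (13)·(-8) = 93
since m = R²·170 − 93²:  R² = (8649 + 5121) / 170 = 81
R = √81 = 9  ⇒  r_B = 9 − 6 = 3

rB=3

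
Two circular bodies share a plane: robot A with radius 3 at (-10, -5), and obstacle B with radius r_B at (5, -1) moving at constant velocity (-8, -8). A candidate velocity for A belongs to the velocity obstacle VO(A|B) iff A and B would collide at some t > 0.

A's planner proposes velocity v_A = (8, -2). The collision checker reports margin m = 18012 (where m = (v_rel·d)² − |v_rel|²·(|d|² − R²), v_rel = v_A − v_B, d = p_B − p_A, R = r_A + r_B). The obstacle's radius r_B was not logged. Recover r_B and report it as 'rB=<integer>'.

m = 18012
d = (15, 4);  v_rel = (16, 6),  |v_rel|² = 292
v_rel×d = (16)·(4) − (6)·(15) = -26
since m = R²·292 − (-26)²:  R² = (676 + 18012) / 292 = 64
R = √64 = 8  ⇒  r_B = 8 − 3 = 5

rB=5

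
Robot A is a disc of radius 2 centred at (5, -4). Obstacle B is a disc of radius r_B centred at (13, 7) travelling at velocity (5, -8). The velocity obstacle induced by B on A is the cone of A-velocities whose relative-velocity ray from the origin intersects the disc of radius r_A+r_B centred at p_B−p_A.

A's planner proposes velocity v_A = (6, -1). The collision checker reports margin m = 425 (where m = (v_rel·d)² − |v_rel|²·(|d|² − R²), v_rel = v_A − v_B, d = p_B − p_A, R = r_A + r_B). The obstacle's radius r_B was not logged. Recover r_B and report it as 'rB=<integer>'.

m = 425
d = (8, 11);  v_rel = (1, 7),  |v_rel|² = 50
v_rel×d = (1)·(11) − (7)·(8) = -45
since m = R²·50 − (-45)²:  R² = (2025 + 425) / 50 = 49
R = √49 = 7  ⇒  r_B = 7 − 2 = 5

rB=5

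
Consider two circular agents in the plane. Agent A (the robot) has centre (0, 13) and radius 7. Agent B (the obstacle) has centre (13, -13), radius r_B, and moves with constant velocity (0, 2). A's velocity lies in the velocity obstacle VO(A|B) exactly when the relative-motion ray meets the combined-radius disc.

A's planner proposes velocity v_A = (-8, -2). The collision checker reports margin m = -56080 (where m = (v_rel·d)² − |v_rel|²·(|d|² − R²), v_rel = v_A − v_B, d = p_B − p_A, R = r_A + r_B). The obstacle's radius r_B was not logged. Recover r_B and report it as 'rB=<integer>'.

m = -56080
d = (13, -26);  v_rel = (-8, -4),  |v_rel|² = 80
v_rel×d = (-8)·(-26) − (-4)·(13) = 260
since m = R²·80 − 260²:  R² = (67600 + -56080) / 80 = 144
R = √144 = 12  ⇒  r_B = 12 − 7 = 5

rB=5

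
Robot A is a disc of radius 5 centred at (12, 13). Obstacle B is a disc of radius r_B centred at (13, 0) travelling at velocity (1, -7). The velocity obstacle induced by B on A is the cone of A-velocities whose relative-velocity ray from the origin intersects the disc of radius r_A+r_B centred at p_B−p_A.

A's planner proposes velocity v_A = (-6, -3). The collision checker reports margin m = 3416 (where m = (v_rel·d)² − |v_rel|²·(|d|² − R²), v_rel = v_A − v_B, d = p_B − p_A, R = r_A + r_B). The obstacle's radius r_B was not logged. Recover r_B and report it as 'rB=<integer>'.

m = 3416
d = (1, -13);  v_rel = (-7, 4),  |v_rel|² = 65
v_rel×d = (-7)·(-13) − (4)·(1) = 87
since m = R²·65 − 87²:  R² = (7569 + 3416) / 65 = 169
R = √169 = 13  ⇒  r_B = 13 − 5 = 8

rB=8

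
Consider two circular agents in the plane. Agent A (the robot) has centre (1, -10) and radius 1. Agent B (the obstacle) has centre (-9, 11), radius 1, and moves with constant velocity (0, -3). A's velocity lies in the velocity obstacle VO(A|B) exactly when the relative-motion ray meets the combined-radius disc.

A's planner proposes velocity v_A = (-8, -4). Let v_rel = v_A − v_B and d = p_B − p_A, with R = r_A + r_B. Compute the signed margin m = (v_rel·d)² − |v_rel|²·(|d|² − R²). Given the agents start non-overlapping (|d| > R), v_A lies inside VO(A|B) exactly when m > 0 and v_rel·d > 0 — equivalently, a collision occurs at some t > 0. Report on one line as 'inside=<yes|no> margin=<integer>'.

d = (-10, 21),  |d|² = 541;  R = 1+1 = 2,  c = 541−2² = 537
v_rel = (-8, -1),  |v_rel|² = 65;  v_rel·d = (-8)·(-10) + (-1)·(21) = 59
65·t² − 118·t + 537 = 0  ⇒  m = 59² − 65·537 = -31424
m = -31424 < 0,  v_rel·d = 59 > 0  ⇒  outside

inside=no margin=-31424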